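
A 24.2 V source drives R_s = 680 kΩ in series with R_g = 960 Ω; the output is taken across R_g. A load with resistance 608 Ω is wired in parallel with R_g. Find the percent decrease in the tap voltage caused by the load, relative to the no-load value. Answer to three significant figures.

The divider's output (Thévenin) resistance is R_s‖R_g = 958.6 Ω.
Fractional drop under load = R_th/(R_th + R_L) = 958.6 / (958.6 + 608) = 0.6119.
So the output falls by 61.2 %.

61.2 %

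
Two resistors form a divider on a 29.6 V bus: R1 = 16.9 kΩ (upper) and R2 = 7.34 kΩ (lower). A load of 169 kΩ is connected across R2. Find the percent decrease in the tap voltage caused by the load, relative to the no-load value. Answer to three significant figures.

2.94 %

The divider's output (Thévenin) resistance is R1‖R2 = 5.117 kΩ.
Fractional drop under load = R_th/(R_th + R_L) = 5.117 / (5.117 + 169) = 0.02939.
So the output falls by 2.94 %.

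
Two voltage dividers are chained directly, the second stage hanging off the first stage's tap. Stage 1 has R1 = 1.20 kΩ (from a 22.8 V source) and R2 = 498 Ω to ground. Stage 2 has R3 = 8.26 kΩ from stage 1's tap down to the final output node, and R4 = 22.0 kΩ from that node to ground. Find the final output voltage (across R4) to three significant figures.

V_out ≈ 4.81 V

Stage 2 presents R3+R4 = 30260 Ω as a load on stage 1's tap.
Stage 1's lower leg becomes R2‖(R3+R4) = 489.9 Ω, so V_mid = 22.8 × 489.9/1690 = 6.610 V.
Stage 2 is itself unloaded: V_out = V_mid × R4/(R3+R4) = 6.610 × 22000/30260 = 4.81 V.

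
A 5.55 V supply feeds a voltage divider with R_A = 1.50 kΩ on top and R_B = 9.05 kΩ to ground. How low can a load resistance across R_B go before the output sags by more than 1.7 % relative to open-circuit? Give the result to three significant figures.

R_L(min) ≈ 74.4 kΩ

Output resistance R_th = R_A‖R_B = (1.50 × 9.05)/10.55 = 1.287 kΩ.
The fractional drop is R_th/(R_th + R_L); requiring this ≤ 0.0170 gives R_L ≥ R_th(1/0.0170 − 1) = 1.287 × 57.82 = 74.4 kΩ.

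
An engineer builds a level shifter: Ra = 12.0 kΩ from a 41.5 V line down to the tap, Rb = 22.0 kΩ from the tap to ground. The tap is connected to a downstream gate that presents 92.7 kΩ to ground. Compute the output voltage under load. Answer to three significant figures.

V_out ≈ 24.8 V

The load sits in parallel with Rb: Rb‖R_L = (22.0 × 92.7) / (22.0 + 92.7) = 17.78 kΩ.
V_out = 41.5 × 17.78 / (12.0 + 17.78) = 41.5 × 17.78/29.78 = 24.8 V.
(Unloaded it would have been 26.9 V.)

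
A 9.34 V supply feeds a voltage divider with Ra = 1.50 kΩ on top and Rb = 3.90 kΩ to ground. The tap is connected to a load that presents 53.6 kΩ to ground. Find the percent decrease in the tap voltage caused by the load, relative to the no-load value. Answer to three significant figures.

1.98 %

The divider's output (Thévenin) resistance is Ra‖Rb = 1.083 kΩ.
Fractional drop under load = R_th/(R_th + R_L) = 1.083 / (1.083 + 53.6) = 0.01981.
So the output falls by 1.98 %.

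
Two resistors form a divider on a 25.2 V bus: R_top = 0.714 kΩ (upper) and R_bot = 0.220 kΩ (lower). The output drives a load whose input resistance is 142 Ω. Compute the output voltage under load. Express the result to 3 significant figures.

The load sits in parallel with R_bot: R_bot‖R_L = (220 × 142) / (220 + 142) = 86.30 Ω.
V_out = 25.2 × 86.30 / (714 + 86.30) = 25.2 × 86.30/800.3 = 2.72 V.

V_out ≈ 2.72 V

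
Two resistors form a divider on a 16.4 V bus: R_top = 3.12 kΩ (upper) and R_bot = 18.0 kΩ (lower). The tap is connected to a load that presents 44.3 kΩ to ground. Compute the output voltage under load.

V_out ≈ 13.2 V

The load sits in parallel with R_bot: R_bot‖R_L = (18.0 × 44.3) / (18.0 + 44.3) = 12.80 kΩ.
V_out = 16.4 × 12.80 / (3.12 + 12.80) = 16.4 × 12.80/15.92 = 13.2 V.
(Unloaded it would have been 14.0 V.)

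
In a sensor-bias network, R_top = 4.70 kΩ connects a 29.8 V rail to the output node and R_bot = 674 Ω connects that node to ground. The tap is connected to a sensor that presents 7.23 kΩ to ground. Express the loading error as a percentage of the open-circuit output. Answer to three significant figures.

7.54 %

The divider's output (Thévenin) resistance is R_top‖R_bot = 589.5 Ω.
Fractional drop under load = R_th/(R_th + R_L) = 589.5 / (589.5 + 7230) = 0.07538.
So the output falls by 7.54 %.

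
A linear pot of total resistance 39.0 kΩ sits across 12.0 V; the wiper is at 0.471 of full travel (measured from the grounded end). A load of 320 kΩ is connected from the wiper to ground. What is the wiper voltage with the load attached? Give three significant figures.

V ≈ 5.49 V

The wiper splits the pot into (1−α)R = 20.63 kΩ above and αR = 18.37 kΩ below.
Lower section ‖ load = 17.37 kΩ.
V_wiper = 12.0 × 17.37/(20.63 + 17.37) = 5.49 V.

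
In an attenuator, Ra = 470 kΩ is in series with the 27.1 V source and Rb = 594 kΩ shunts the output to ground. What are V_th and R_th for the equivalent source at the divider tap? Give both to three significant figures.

V_th = 15.1 V, R_th = 262 kΩ

V_th is the open-circuit tap voltage: 27.1 × 594/(470 + 594) = 15.1 V.
With the supply zeroed, Ra and Rb appear in parallel from the tap: R_th = Ra‖Rb = (470 × 594)/1064 = 262 kΩ.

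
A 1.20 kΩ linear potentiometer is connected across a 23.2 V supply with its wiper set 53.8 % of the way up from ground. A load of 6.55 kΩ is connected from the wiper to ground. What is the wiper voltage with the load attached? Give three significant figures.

V ≈ 11.9 V

The wiper splits the pot into (1−α)R = 554.4 Ω above and αR = 645.6 Ω below.
Lower section ‖ load = 587.7 Ω.
V_wiper = 23.2 × 587.7/(554.4 + 587.7) = 11.9 V.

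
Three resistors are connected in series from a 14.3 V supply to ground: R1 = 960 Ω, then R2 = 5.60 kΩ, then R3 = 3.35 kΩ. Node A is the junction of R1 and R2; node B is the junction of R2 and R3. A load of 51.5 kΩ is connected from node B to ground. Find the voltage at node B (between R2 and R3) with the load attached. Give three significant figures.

V ≈ 4.63 V

At node B, R3 is in parallel with the load: R3‖R_L = 3145 Ω.
Below node A the resistance is R2 + (R3‖R_L) = 8745 Ω, so V_A = 14.3 × 8745/9705 = 12.89 V.
Then V_B = V_A × (R3‖R_L)/(R2 + R3‖R_L) = 12.89 × 3145/8745 = 4.63 V.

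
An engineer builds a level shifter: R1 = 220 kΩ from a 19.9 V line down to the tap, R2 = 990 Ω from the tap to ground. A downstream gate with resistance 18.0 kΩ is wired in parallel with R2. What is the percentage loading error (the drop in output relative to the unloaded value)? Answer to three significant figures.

5.19 %

The divider's output (Thévenin) resistance is R1‖R2 = 985.6 Ω.
Fractional drop under load = R_th/(R_th + R_L) = 985.6 / (985.6 + 18000) = 0.05191.
So the output falls by 5.19 %.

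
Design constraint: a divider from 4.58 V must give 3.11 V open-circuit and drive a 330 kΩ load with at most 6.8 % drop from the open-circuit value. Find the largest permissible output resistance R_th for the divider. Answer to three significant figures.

R_th ≤ 24.1 kΩ

Loading drop = R_th/(R_th + R_L) ≤ 0.0680, so R_th ≤ R_L · ε/(1−ε) = 330 kΩ × 0.0680/0.9320 = 24.1 kΩ.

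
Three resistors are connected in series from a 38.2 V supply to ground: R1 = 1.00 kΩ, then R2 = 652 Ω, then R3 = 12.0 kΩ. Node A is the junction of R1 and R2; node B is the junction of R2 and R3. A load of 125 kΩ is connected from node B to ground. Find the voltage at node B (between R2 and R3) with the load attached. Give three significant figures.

V ≈ 33.2 V

At node B, R3 is in parallel with the load: R3‖R_L = 10950 Ω.
Below node A the resistance is R2 + (R3‖R_L) = 11600 Ω, so V_A = 38.2 × 11600/12600 = 35.17 V.
Then V_B = V_A × (R3‖R_L)/(R2 + R3‖R_L) = 35.17 × 10950/11600 = 33.2 V.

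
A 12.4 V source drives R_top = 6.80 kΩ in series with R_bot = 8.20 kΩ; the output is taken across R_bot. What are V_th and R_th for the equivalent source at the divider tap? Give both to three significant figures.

V_th is the open-circuit tap voltage: 12.4 × 8.20/(6.80 + 8.20) = 6.78 V.
With the supply zeroed, R_top and R_bot appear in parallel from the tap: R_th = R_top‖R_bot = (6.80 × 8.20)/15.00 = 3.72 kΩ.

V_th = 6.78 V, R_th = 3.72 kΩ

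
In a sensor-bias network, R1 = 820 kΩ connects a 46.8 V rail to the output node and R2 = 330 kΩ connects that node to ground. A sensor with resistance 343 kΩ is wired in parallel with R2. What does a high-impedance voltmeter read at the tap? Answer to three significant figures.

The load sits in parallel with R2: R2‖R_L = (330 × 343) / (330 + 343) = 168.2 kΩ.
V_out = 46.8 × 168.2 / (820 + 168.2) = 46.8 × 168.2/988.2 = 7.97 V.

V_out ≈ 7.97 V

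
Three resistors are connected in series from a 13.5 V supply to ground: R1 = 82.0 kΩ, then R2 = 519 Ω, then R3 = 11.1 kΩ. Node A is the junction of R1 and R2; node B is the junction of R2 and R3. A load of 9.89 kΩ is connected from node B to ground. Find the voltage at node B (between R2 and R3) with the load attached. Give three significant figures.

At node B, R3 is in parallel with the load: R3‖R_L = 5230 Ω.
Below node A the resistance is R2 + (R3‖R_L) = 5749 Ω, so V_A = 13.5 × 5749/87750 = 0.8845 V.
Then V_B = V_A × (R3‖R_L)/(R2 + R3‖R_L) = 0.8845 × 5230/5749 = 0.805 V.

V ≈ 0.805 V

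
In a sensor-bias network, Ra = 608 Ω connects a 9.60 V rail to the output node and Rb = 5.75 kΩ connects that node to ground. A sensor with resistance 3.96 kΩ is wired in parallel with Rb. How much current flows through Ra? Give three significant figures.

Rb‖R_L = 2345 Ω, so the source sees Ra + Rb‖R_L = 2953 Ω.
I = 9.60 V / 2953 Ω = 3.25 mA.

I ≈ 3.25 mA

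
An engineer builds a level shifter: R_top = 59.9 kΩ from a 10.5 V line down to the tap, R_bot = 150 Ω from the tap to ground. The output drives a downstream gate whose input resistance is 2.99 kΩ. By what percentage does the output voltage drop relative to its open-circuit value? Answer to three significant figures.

4.77 %

The divider's output (Thévenin) resistance is R_top‖R_bot = 149.6 Ω.
Fractional drop under load = R_th/(R_th + R_L) = 149.6 / (149.6 + 2990) = 0.04766.
So the output falls by 4.77 %.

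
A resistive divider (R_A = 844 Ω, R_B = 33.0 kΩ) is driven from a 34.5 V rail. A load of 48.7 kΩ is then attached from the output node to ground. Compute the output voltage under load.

V_out ≈ 33.1 V

The load sits in parallel with R_B: R_B‖R_L = (33000 × 48700) / (33000 + 48700) = 19670 Ω.
V_out = 34.5 × 19670 / (844 + 19670) = 34.5 × 19670/20510 = 33.1 V.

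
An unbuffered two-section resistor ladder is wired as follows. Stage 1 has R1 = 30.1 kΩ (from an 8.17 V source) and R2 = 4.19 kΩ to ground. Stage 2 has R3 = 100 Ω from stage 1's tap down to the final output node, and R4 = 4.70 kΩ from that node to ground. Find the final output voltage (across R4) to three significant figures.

V_out ≈ 0.553 V

Stage 2 presents R3+R4 = 4800 Ω as a load on stage 1's tap.
Stage 1's lower leg becomes R2‖(R3+R4) = 2237 Ω, so V_mid = 8.17 × 2237/32340 = 0.5652 V.
Stage 2 is itself unloaded: V_out = V_mid × R4/(R3+R4) = 0.5652 × 4700/4800 = 0.553 V.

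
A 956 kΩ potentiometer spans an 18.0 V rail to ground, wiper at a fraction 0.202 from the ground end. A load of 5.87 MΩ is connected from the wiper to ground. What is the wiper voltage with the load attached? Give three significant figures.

V ≈ 3.54 V

The wiper splits the pot into (1−α)R = 762.9 kΩ above and αR = 193.1 kΩ below.
Lower section ‖ load = 187.0 kΩ.
V_wiper = 18.0 × 187.0/(762.9 + 187.0) = 3.54 V.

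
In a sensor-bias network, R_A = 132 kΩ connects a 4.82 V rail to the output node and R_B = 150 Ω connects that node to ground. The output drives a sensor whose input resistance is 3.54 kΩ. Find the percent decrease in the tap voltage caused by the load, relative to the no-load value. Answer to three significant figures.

4.06 %

The divider's output (Thévenin) resistance is R_A‖R_B = 149.8 Ω.
Fractional drop under load = R_th/(R_th + R_L) = 149.8 / (149.8 + 3540) = 0.04061.
So the output falls by 4.06 %.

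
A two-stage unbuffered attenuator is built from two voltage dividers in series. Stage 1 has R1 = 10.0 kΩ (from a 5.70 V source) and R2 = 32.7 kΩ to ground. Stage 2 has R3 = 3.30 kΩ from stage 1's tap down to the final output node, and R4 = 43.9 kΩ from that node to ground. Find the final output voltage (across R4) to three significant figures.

Stage 2 presents R3+R4 = 47.20 kΩ as a load on stage 1's tap.
Stage 1's lower leg becomes R2‖(R3+R4) = 19.32 kΩ, so V_mid = 5.70 × 19.32/29.32 = 3.756 V.
Stage 2 is itself unloaded: V_out = V_mid × R4/(R3+R4) = 3.756 × 43.9/47.20 = 3.49 V.

V_out ≈ 3.49 V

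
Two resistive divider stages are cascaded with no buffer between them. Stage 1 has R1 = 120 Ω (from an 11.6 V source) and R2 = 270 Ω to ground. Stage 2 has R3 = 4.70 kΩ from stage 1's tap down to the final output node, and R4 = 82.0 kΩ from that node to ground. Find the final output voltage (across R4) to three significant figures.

Stage 2 presents R3+R4 = 86700 Ω as a load on stage 1's tap.
Stage 1's lower leg becomes R2‖(R3+R4) = 269.2 Ω, so V_mid = 11.6 × 269.2/389.2 = 8.023 V.
Stage 2 is itself unloaded: V_out = V_mid × R4/(R3+R4) = 8.023 × 82000/86700 = 7.59 V.

V_out ≈ 7.59 V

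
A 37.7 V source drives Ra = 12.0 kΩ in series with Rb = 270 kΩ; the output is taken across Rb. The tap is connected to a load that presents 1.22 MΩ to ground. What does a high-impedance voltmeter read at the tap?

The load sits in parallel with Rb: Rb‖R_L = (270 × 1220) / (270 + 1220) = 221.1 kΩ.
V_out = 37.7 × 221.1 / (12.0 + 221.1) = 37.7 × 221.1/233.1 = 35.8 V.

V_out ≈ 35.8 V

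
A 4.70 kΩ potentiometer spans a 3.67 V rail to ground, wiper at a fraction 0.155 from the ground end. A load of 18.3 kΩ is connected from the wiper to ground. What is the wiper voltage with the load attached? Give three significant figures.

The wiper splits the pot into (1−α)R = 3972 Ω above and αR = 728.5 Ω below.
Lower section ‖ load = 700.6 Ω.
V_wiper = 3.67 × 700.6/(3972 + 700.6) = 0.550 V.

V ≈ 0.550 V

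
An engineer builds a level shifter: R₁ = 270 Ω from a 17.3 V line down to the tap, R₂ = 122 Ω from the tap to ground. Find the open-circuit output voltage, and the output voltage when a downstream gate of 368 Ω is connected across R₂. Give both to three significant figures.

Unloaded: 5.38 V; loaded: 4.38 V

Open-circuit: V = 17.3 × 122/(270 + 122) = 5.38 V.
With the load, R₂ becomes R₂‖R_L = 91.62 Ω, so V = 17.3 × 91.62/361.6 = 4.38 V.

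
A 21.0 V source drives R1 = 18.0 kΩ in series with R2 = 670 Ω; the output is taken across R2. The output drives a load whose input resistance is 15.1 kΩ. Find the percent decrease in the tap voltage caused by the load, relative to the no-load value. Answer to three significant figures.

4.10 %

The divider's output (Thévenin) resistance is R1‖R2 = 646.0 Ω.
Fractional drop under load = R_th/(R_th + R_L) = 646.0 / (646.0 + 15100) = 0.04102.
So the output falls by 4.10 %.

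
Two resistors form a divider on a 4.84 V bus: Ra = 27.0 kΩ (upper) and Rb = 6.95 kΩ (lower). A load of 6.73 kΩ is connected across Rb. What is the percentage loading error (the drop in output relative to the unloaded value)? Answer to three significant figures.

45.1 %

Unloaded V = 4.84 × 6.95/33.95 = 0.9908 V.
Loaded: Rb‖R_L = 3.419 kΩ, giving V = 4.84 × 3.419/30.42 = 0.5440 V.
Drop = (0.9908 − 0.5440) / 0.9908 = 45.1 %.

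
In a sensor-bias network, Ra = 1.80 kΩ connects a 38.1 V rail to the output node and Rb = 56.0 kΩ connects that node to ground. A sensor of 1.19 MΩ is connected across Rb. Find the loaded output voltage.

The load sits in parallel with Rb: Rb‖R_L = (56.0 × 1190) / (56.0 + 1190) = 53.48 kΩ.
V_out = 38.1 × 53.48 / (1.80 + 53.48) = 38.1 × 53.48/55.28 = 36.9 V.

V_out ≈ 36.9 V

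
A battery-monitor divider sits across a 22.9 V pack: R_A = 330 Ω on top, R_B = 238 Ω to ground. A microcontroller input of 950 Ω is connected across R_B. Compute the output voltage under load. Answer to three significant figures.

The load sits in parallel with R_B: R_B‖R_L = (238 × 950) / (238 + 950) = 190.3 Ω.
V_out = 22.9 × 190.3 / (330 + 190.3) = 22.9 × 190.3/520.3 = 8.38 V.

V_out ≈ 8.38 V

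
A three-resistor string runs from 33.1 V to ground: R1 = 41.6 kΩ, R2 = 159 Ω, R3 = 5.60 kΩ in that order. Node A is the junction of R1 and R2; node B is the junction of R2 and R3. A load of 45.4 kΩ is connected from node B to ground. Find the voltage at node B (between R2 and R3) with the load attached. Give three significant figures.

V ≈ 3.53 V

At node B, R3 is in parallel with the load: R3‖R_L = 4985 Ω.
Below node A the resistance is R2 + (R3‖R_L) = 5144 Ω, so V_A = 33.1 × 5144/46740 = 3.643 V.
Then V_B = V_A × (R3‖R_L)/(R2 + R3‖R_L) = 3.643 × 4985/5144 = 3.53 V.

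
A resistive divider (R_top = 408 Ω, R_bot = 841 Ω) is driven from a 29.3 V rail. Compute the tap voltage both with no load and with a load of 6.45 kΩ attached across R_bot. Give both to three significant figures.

Open-circuit: V = 29.3 × 841/(408 + 841) = 19.7 V.
With the load, R_bot becomes R_bot‖R_L = 744.0 Ω, so V = 29.3 × 744.0/1152 = 18.9 V.

Unloaded: 19.7 V; loaded: 18.9 V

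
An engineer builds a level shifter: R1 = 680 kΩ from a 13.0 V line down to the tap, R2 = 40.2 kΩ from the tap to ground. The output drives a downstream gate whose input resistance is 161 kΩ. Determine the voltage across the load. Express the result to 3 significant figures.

V_out ≈ 0.587 V

The load sits in parallel with R2: R2‖R_L = (40.2 × 161) / (40.2 + 161) = 32.17 kΩ.
V_out = 13.0 × 32.17 / (680 + 32.17) = 13.0 × 32.17/712.2 = 0.587 V.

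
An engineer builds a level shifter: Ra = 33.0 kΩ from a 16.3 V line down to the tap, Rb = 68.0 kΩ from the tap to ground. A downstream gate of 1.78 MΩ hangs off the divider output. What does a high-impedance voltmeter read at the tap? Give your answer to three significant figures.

The load sits in parallel with Rb: Rb‖R_L = (68.0 × 1780) / (68.0 + 1780) = 65.50 kΩ.
V_out = 16.3 × 65.50 / (33.0 + 65.50) = 16.3 × 65.50/98.50 = 10.8 V.
(Unloaded it would have been 11.0 V.)

V_out ≈ 10.8 V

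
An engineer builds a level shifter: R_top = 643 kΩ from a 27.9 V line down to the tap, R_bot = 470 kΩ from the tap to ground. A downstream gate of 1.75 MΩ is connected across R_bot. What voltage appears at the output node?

The load sits in parallel with R_bot: R_bot‖R_L = (470 × 1750) / (470 + 1750) = 370.5 kΩ.
V_out = 27.9 × 370.5 / (643 + 370.5) = 27.9 × 370.5/1013 = 10.2 V.

V_out ≈ 10.2 V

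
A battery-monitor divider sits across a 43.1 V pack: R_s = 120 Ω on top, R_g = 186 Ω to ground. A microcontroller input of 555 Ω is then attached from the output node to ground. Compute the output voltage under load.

V_out ≈ 23.2 V

The load sits in parallel with R_g: R_g‖R_L = (186 × 555) / (186 + 555) = 139.3 Ω.
V_out = 43.1 × 139.3 / (120 + 139.3) = 43.1 × 139.3/259.3 = 23.2 V.
(Unloaded it would have been 26.2 V.)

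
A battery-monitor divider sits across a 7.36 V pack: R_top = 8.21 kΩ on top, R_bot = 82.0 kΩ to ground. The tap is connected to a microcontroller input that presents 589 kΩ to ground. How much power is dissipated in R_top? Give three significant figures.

P ≈ 0.0692 mW

Total resistance from the source is R_top + (R_bot‖R_L) = 80.19 kΩ, so I = 7.36/80.19 kΩ = 0.09178 mA.
P = I²·R_top = (0.09178 mA)² × 8.21 kΩ = 0.0692 mW.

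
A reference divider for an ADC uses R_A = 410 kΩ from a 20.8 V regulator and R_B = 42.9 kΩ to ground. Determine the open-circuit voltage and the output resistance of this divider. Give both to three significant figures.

V_th = 1.97 V, R_th = 38.8 kΩ

V_th is the open-circuit tap voltage: 20.8 × 42.9/(410 + 42.9) = 1.97 V.
With the supply zeroed, R_A and R_B appear in parallel from the tap: R_th = R_A‖R_B = (410 × 42.9)/452.9 = 38.8 kΩ.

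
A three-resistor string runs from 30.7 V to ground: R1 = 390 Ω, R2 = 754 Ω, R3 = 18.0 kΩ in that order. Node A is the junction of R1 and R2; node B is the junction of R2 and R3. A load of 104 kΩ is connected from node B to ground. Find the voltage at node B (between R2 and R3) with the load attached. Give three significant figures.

V ≈ 28.6 V

At node B, R3 is in parallel with the load: R3‖R_L = 15340 Ω.
Below node A the resistance is R2 + (R3‖R_L) = 16100 Ω, so V_A = 30.7 × 16100/16490 = 29.97 V.
Then V_B = V_A × (R3‖R_L)/(R2 + R3‖R_L) = 29.97 × 15340/16100 = 28.6 V.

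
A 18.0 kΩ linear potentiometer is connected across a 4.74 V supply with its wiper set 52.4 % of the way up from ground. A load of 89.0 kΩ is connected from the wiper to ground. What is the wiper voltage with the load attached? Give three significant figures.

The wiper splits the pot into (1−α)R = 8.568 kΩ above and αR = 9.432 kΩ below.
Lower section ‖ load = 8.528 kΩ.
V_wiper = 4.74 × 8.528/(8.568 + 8.528) = 2.36 V.

V ≈ 2.36 V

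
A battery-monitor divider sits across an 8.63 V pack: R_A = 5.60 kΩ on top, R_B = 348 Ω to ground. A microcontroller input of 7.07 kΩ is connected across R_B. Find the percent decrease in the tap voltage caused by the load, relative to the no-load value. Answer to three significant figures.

The divider's output (Thévenin) resistance is R_A‖R_B = 327.6 Ω.
Fractional drop under load = R_th/(R_th + R_L) = 327.6 / (327.6 + 7070) = 0.04429.
So the output falls by 4.43 %.

4.43 %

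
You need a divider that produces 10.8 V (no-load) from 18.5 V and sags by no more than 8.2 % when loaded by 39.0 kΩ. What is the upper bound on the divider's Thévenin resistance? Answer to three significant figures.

Loading drop = R_th/(R_th + R_L) ≤ 0.0820, so R_th ≤ R_L · ε/(1−ε) = 39.0 kΩ × 0.0820/0.9180 = 3.48 kΩ.
(Any R1, R2 with R2/(R1+R2) = 0.584 and R1‖R2 ≤ 3.48 kΩ will meet the spec.)

R_th ≤ 3.48 kΩ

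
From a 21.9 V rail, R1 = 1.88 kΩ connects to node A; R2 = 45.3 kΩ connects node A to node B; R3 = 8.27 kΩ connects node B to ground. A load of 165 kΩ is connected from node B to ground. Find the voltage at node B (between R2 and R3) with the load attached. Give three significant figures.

V ≈ 3.13 V

At node B, R3 is in parallel with the load: R3‖R_L = 7.875 kΩ.
Below node A the resistance is R2 + (R3‖R_L) = 53.18 kΩ, so V_A = 21.9 × 53.18/55.06 = 21.15 V.
Then V_B = V_A × (R3‖R_L)/(R2 + R3‖R_L) = 21.15 × 7.875/53.18 = 3.13 V.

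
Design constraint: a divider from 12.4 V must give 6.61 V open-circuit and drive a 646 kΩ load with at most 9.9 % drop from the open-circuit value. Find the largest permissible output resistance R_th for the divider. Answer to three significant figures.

R_th ≤ 71.0 kΩ

Loading drop = R_th/(R_th + R_L) ≤ 0.0990, so R_th ≤ R_L · ε/(1−ε) = 646 kΩ × 0.0990/0.9010 = 71.0 kΩ.
(Any R1, R2 with R2/(R1+R2) = 0.533 and R1‖R2 ≤ 71.0 kΩ will meet the spec.)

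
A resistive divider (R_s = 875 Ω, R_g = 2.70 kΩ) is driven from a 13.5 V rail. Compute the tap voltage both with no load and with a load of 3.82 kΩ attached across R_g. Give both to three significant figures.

Open-circuit: V = 13.5 × 2700/(875 + 2700) = 10.2 V.
With the load, R_g becomes R_g‖R_L = 1582 Ω, so V = 13.5 × 1582/2457 = 8.69 V.

Unloaded: 10.2 V; loaded: 8.69 V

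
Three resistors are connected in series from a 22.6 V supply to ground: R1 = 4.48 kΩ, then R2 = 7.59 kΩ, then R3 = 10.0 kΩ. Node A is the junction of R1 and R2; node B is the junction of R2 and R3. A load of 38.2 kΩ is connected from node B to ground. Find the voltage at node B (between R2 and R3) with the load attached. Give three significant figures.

V ≈ 8.96 V

At node B, R3 is in parallel with the load: R3‖R_L = 7.925 kΩ.
Below node A the resistance is R2 + (R3‖R_L) = 15.52 kΩ, so V_A = 22.6 × 15.52/20.00 = 17.54 V.
Then V_B = V_A × (R3‖R_L)/(R2 + R3‖R_L) = 17.54 × 7.925/15.52 = 8.96 V.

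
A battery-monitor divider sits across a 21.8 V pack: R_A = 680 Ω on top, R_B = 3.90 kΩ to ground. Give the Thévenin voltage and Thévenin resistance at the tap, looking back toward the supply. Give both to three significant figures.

V_th is the open-circuit tap voltage: 21.8 × 3900/(680 + 3900) = 18.6 V.
With the supply zeroed, R_A and R_B appear in parallel from the tap: R_th = R_A‖R_B = (680 × 3900)/4580 = 579 Ω.

V_th = 18.6 V, R_th = 579 Ω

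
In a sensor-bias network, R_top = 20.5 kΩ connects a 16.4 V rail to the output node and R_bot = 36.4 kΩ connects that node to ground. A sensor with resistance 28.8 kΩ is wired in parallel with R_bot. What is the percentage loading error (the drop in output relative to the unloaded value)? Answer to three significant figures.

The divider's output (Thévenin) resistance is R_top‖R_bot = 13.11 kΩ.
Fractional drop under load = R_th/(R_th + R_L) = 13.11 / (13.11 + 28.8) = 0.3129.
So the output falls by 31.3 %.

31.3 %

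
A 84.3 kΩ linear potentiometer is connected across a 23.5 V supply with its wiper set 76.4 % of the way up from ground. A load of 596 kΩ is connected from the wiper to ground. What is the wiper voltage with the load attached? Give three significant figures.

V ≈ 17.5 V

The wiper splits the pot into (1−α)R = 19.89 kΩ above and αR = 64.41 kΩ below.
Lower section ‖ load = 58.12 kΩ.
V_wiper = 23.5 × 58.12/(19.89 + 58.12) = 17.5 V.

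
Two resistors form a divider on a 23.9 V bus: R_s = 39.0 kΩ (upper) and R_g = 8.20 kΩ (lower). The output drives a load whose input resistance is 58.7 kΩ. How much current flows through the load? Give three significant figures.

I_L ≈ 0.0634 mA

R_g‖R_L = 7.195 kΩ; V_out = 23.9 × 7.195/46.19 = 3.722 V.
I_L = V_out / R_L = 3.722 / 58.7 kΩ = 0.0634 mA.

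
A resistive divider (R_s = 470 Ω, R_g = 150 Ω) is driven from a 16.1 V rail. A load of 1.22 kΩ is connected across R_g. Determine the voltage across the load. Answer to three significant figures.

The load sits in parallel with R_g: R_g‖R_L = (150 × 1220) / (150 + 1220) = 133.6 Ω.
V_out = 16.1 × 133.6 / (470 + 133.6) = 16.1 × 133.6/603.6 = 3.56 V.

V_out ≈ 3.56 V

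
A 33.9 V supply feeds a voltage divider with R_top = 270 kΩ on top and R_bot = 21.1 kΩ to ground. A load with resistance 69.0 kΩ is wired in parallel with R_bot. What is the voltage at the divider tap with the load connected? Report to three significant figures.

V_out ≈ 1.91 V

The load sits in parallel with R_bot: R_bot‖R_L = (21.1 × 69.0) / (21.1 + 69.0) = 16.16 kΩ.
V_out = 33.9 × 16.16 / (270 + 16.16) = 33.9 × 16.16/286.2 = 1.91 V.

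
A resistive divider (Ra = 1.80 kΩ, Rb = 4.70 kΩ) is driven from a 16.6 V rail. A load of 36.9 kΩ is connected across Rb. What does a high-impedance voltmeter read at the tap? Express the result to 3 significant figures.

V_out ≈ 11.6 V

The load sits in parallel with Rb: Rb‖R_L = (4.70 × 36.9) / (4.70 + 36.9) = 4.169 kΩ.
V_out = 16.6 × 4.169 / (1.80 + 4.169) = 16.6 × 4.169/5.969 = 11.6 V.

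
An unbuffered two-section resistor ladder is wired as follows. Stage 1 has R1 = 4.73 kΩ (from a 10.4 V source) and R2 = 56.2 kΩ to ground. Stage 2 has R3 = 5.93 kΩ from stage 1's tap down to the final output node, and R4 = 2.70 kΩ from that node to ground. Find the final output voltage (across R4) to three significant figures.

Stage 2 presents R3+R4 = 8.630 kΩ as a load on stage 1's tap.
Stage 1's lower leg becomes R2‖(R3+R4) = 7.481 kΩ, so V_mid = 10.4 × 7.481/12.21 = 6.372 V.
Stage 2 is itself unloaded: V_out = V_mid × R4/(R3+R4) = 6.372 × 2.70/8.630 = 1.99 V.

V_out ≈ 1.99 V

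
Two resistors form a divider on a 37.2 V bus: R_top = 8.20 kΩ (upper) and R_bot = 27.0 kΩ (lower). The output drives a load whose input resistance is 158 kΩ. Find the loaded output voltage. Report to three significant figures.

The load sits in parallel with R_bot: R_bot‖R_L = (27.0 × 158) / (27.0 + 158) = 23.06 kΩ.
V_out = 37.2 × 23.06 / (8.20 + 23.06) = 37.2 × 23.06/31.26 = 27.4 V.
(Unloaded it would have been 28.5 V.)

V_out ≈ 27.4 V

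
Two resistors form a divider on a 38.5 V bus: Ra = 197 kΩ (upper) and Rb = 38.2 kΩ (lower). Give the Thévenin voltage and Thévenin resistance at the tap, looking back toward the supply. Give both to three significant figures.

V_th is the open-circuit tap voltage: 38.5 × 38.2/(197 + 38.2) = 6.25 V.
With the supply zeroed, Ra and Rb appear in parallel from the tap: R_th = Ra‖Rb = (197 × 38.2)/235.2 = 32.0 kΩ.

V_th = 6.25 V, R_th = 32.0 kΩ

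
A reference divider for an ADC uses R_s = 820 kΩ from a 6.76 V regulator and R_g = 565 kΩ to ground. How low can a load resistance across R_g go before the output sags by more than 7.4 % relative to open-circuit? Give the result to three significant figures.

R_L(min) ≈ 4.19 MΩ

Output resistance R_th = R_s‖R_g = (820 × 565)/1385 = 334.5 kΩ.
The fractional drop is R_th/(R_th + R_L); requiring this ≤ 0.0740 gives R_L ≥ R_th(1/0.0740 − 1) = 334.5 × 12.51 = 4.19 MΩ.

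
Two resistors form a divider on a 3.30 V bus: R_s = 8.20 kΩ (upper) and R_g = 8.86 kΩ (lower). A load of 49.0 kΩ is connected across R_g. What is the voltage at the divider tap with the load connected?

The load sits in parallel with R_g: R_g‖R_L = (8.86 × 49.0) / (8.86 + 49.0) = 7.503 kΩ.
V_out = 3.30 × 7.503 / (8.20 + 7.503) = 3.30 × 7.503/15.70 = 1.58 V.

V_out ≈ 1.58 V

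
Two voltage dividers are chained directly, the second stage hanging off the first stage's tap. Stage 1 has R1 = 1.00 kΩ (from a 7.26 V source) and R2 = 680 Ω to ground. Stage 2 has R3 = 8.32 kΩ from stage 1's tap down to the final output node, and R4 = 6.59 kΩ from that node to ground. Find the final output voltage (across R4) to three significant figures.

V_out ≈ 1.26 V

Stage 2 presents R3+R4 = 14910 Ω as a load on stage 1's tap.
Stage 1's lower leg becomes R2‖(R3+R4) = 650.3 Ω, so V_mid = 7.26 × 650.3/1650 = 2.861 V.
Stage 2 is itself unloaded: V_out = V_mid × R4/(R3+R4) = 2.861 × 6590/14910 = 1.26 V.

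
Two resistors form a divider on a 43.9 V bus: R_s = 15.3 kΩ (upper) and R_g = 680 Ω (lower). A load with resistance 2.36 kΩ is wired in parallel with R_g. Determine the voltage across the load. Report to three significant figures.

V_out ≈ 1.46 V

The load sits in parallel with R_g: R_g‖R_L = (680 × 2360) / (680 + 2360) = 527.9 Ω.
V_out = 43.9 × 527.9 / (15300 + 527.9) = 43.9 × 527.9/15830 = 1.46 V.
(Unloaded it would have been 1.87 V.)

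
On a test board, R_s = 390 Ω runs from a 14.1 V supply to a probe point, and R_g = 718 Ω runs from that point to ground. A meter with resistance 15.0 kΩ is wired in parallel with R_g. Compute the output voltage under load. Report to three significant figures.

The load sits in parallel with R_g: R_g‖R_L = (718 × 15000) / (718 + 15000) = 685.2 Ω.
V_out = 14.1 × 685.2 / (390 + 685.2) = 14.1 × 685.2/1075 = 8.99 V.

V_out ≈ 8.99 V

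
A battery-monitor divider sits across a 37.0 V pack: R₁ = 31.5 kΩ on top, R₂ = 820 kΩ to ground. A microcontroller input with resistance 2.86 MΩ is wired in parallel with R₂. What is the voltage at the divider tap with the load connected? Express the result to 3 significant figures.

The load sits in parallel with R₂: R₂‖R_L = (820 × 2860) / (820 + 2860) = 637.3 kΩ.
V_out = 37.0 × 637.3 / (31.5 + 637.3) = 37.0 × 637.3/668.8 = 35.3 V.

V_out ≈ 35.3 V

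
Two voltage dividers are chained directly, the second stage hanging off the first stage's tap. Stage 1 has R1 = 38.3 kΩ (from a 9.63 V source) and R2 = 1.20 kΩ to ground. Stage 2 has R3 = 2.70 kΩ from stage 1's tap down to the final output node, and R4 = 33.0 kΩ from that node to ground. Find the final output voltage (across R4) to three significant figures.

V_out ≈ 0.262 V

Stage 2 presents R3+R4 = 35.70 kΩ as a load on stage 1's tap.
Stage 1's lower leg becomes R2‖(R3+R4) = 1.161 kΩ, so V_mid = 9.63 × 1.161/39.46 = 0.2833 V.
Stage 2 is itself unloaded: V_out = V_mid × R4/(R3+R4) = 0.2833 × 33.0/35.70 = 0.262 V.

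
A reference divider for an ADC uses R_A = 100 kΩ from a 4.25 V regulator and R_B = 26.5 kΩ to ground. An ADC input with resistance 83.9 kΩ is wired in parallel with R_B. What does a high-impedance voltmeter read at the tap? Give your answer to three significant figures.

The load sits in parallel with R_B: R_B‖R_L = (26.5 × 83.9) / (26.5 + 83.9) = 20.14 kΩ.
V_out = 4.25 × 20.14 / (100 + 20.14) = 4.25 × 20.14/120.1 = 0.712 V.

V_out ≈ 0.712 V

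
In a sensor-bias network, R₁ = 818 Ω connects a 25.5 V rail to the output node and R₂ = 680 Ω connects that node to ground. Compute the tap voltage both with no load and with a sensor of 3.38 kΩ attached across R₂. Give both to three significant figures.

Open-circuit: V = 25.5 × 680/(818 + 680) = 11.6 V.
With the load, R₂ becomes R₂‖R_L = 566.1 Ω, so V = 25.5 × 566.1/1384 = 10.4 V.

Unloaded: 11.6 V; loaded: 10.4 V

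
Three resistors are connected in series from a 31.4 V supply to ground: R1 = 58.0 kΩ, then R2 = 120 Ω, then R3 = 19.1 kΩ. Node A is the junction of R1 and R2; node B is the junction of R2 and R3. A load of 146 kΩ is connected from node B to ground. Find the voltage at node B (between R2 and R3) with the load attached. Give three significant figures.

V ≈ 7.07 V

At node B, R3 is in parallel with the load: R3‖R_L = 16890 Ω.
Below node A the resistance is R2 + (R3‖R_L) = 17010 Ω, so V_A = 31.4 × 17010/75010 = 7.121 V.
Then V_B = V_A × (R3‖R_L)/(R2 + R3‖R_L) = 7.121 × 16890/17010 = 7.07 V.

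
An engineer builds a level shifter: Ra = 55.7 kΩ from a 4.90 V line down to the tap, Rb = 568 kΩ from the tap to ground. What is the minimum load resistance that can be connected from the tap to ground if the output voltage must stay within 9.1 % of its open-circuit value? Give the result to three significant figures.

Output resistance R_th = Ra‖Rb = (55.7 × 568)/623.7 = 50.73 kΩ.
The fractional drop is R_th/(R_th + R_L); requiring this ≤ 0.0910 gives R_L ≥ R_th(1/0.0910 − 1) = 50.73 × 9.989 = 507 kΩ.

R_L(min) ≈ 507 kΩ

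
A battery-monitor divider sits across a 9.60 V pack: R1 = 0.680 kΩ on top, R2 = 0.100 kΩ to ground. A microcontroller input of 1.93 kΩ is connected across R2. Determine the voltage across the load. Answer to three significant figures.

V_out ≈ 1.18 V

The load sits in parallel with R2: R2‖R_L = (100 × 1930) / (100 + 1930) = 95.07 Ω.
V_out = 9.60 × 95.07 / (680 + 95.07) = 9.60 × 95.07/775.1 = 1.18 V.
(Unloaded it would have been 1.23 V.)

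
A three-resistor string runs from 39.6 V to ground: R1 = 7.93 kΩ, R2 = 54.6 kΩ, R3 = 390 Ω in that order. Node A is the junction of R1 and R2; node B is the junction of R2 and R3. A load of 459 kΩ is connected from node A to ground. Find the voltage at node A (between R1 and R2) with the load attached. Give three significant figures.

Below node A the series string R2+R3 = 54990 Ω sits in parallel with the 459000 Ω load: 49110 Ω.
V_A = 39.6 × 49110/(7930 + 49110) = 34.1 V.

V ≈ 34.1 V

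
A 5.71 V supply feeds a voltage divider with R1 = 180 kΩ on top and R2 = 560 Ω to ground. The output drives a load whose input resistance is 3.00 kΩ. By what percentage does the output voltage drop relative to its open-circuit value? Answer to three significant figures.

15.7 %

Unloaded V = 5.71 × 560/180600 = 0.01771 V.
Loaded: R2‖R_L = 471.9 Ω, giving V = 5.71 × 471.9/180500 = 0.01493 V.
Drop = (0.01771 − 0.01493) / 0.01771 = 15.7 %.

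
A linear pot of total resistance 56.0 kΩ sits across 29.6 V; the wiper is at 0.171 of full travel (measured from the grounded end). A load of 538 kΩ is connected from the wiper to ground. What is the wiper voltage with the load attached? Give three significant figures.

The wiper splits the pot into (1−α)R = 46.42 kΩ above and αR = 9.576 kΩ below.
Lower section ‖ load = 9.409 kΩ.
V_wiper = 29.6 × 9.409/(46.42 + 9.409) = 4.99 V.

V ≈ 4.99 V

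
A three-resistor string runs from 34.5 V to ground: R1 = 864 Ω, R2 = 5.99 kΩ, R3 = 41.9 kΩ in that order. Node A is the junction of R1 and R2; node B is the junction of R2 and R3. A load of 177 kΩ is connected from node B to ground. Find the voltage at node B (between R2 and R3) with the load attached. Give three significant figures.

At node B, R3 is in parallel with the load: R3‖R_L = 33880 Ω.
Below node A the resistance is R2 + (R3‖R_L) = 39870 Ω, so V_A = 34.5 × 39870/40730 = 33.77 V.
Then V_B = V_A × (R3‖R_L)/(R2 + R3‖R_L) = 33.77 × 33880/39870 = 28.7 V.

V ≈ 28.7 V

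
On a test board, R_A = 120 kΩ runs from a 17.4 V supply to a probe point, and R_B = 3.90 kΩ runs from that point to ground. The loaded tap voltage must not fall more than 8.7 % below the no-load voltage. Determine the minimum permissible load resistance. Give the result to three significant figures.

R_L(min) ≈ 39.6 kΩ

Output resistance R_th = R_A‖R_B = (120 × 3.90)/123.9 = 3.777 kΩ.
The fractional drop is R_th/(R_th + R_L); requiring this ≤ 0.0870 gives R_L ≥ R_th(1/0.0870 − 1) = 3.777 × 10.49 = 39.6 kΩ.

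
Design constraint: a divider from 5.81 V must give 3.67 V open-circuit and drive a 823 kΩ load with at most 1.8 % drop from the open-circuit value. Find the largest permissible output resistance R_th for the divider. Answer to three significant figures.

R_th ≤ 15.1 kΩ

Loading drop = R_th/(R_th + R_L) ≤ 0.0180, so R_th ≤ R_L · ε/(1−ε) = 823 kΩ × 0.0180/0.9820 = 15.1 kΩ.
(Any R1, R2 with R2/(R1+R2) = 0.632 and R1‖R2 ≤ 15.1 kΩ will meet the spec.)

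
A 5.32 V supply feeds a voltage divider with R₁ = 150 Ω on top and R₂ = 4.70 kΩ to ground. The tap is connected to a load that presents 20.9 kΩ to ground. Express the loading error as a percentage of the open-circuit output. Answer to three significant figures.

The divider's output (Thévenin) resistance is R₁‖R₂ = 145.4 Ω.
Fractional drop under load = R_th/(R_th + R_L) = 145.4 / (145.4 + 20900) = 0.006907.
So the output falls by 0.691 %.

0.691 %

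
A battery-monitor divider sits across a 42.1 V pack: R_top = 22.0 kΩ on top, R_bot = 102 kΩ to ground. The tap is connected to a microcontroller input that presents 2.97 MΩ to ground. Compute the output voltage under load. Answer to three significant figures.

The load sits in parallel with R_bot: R_bot‖R_L = (102 × 2970) / (102 + 2970) = 98.61 kΩ.
V_out = 42.1 × 98.61 / (22.0 + 98.61) = 42.1 × 98.61/120.6 = 34.4 V.

V_out ≈ 34.4 V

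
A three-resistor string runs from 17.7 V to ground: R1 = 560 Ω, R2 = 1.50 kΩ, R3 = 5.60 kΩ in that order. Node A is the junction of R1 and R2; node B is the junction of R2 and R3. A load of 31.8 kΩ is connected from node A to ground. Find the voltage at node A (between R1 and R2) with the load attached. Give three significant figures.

Below node A the series string R2+R3 = 7100 Ω sits in parallel with the 31800 Ω load: 5804 Ω.
V_A = 17.7 × 5804/(560 + 5804) = 16.1 V.

V ≈ 16.1 V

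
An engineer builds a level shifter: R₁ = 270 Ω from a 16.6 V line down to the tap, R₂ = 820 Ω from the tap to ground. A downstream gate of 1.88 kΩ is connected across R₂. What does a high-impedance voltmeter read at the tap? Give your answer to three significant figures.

V_out ≈ 11.3 V

The load sits in parallel with R₂: R₂‖R_L = (820 × 1880) / (820 + 1880) = 571.0 Ω.
V_out = 16.6 × 571.0 / (270 + 571.0) = 16.6 × 571.0/841.0 = 11.3 V.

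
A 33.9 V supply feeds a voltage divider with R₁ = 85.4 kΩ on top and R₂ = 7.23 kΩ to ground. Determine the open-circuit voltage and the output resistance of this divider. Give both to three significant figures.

V_th = 2.65 V, R_th = 6.67 kΩ

V_th is the open-circuit tap voltage: 33.9 × 7.23/(85.4 + 7.23) = 2.65 V.
With the supply zeroed, R₁ and R₂ appear in parallel from the tap: R_th = R₁‖R₂ = (85.4 × 7.23)/92.63 = 6.67 kΩ.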